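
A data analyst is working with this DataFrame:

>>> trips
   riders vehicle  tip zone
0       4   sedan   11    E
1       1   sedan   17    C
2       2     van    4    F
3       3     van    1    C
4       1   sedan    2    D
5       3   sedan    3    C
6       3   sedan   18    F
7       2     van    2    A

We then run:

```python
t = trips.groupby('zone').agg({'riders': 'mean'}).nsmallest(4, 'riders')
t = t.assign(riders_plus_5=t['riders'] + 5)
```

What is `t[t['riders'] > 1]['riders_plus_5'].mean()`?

7.27777777778

group by zone, mean of riders:
        riders
zone          
A     2.000000
C     2.333333
D     1.000000
E     4.000000
F     2.500000
take 4 rows with smallest riders:
        riders
zone          
D     1.000000
A     2.000000
C     2.333333
F     2.500000
add column riders_plus_5 = t['riders'] + 5:
        riders  riders_plus_5
zone                         
D     1.000000       6.000000
A     2.000000       7.000000
C     2.333333       7.333333
F     2.500000       7.500000
filter rows where riders > 1:
        riders  riders_plus_5
zone                         
A     2.000000       7.000000
C     2.333333       7.333333
F     2.500000       7.500000
Finally, mean of column 'riders_plus_5' = 7.27777777778.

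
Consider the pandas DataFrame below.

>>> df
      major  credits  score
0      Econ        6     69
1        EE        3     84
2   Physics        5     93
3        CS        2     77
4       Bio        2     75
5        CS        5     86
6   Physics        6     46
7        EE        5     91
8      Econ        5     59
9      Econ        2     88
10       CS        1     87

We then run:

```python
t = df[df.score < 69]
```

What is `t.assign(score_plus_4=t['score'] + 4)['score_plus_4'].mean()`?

56.5

filter rows where score < 69:
     major  credits  score
6  Physics        6     46
8     Econ        5     59
add column score_plus_4 = t['score'] + 4:
     major  credits  score  score_plus_4
6  Physics        6     46            50
8     Econ        5     59            63
The mean of column 'score_plus_4' is 56.5.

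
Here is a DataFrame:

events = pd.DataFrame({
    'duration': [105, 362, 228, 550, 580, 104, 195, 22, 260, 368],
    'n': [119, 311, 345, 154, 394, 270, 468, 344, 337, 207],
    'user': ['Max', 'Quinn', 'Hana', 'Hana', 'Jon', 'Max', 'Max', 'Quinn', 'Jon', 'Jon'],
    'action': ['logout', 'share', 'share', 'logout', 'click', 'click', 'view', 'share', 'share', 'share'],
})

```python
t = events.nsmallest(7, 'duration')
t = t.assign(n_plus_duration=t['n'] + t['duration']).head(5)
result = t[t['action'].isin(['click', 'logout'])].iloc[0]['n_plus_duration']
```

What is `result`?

374

take 7 rows with smallest duration:
   duration    n   user  action
7        22  344  Quinn   share
5       104  270    Max   click
0       105  119    Max  logout
6       195  468    Max    view
2       228  345   Hana   share
8       260  337    Jon   share
1       362  311  Quinn   share
add column n_plus_duration = t['n'] + t['duration']:
   duration    n   user  action  n_plus_duration
7        22  344  Quinn   share              366
5       104  270    Max   click              374
0       105  119    Max  logout              224
6       195  468    Max    view              663
2       228  345   Hana   share              573
8       260  337    Jon   share              597
1       362  311  Quinn   share              673
take first 5 rows:
   duration    n   user  action  n_plus_duration
7        22  344  Quinn   share              366
5       104  270    Max   click              374
0       105  119    Max  logout              224
6       195  468    Max    view              663
2       228  345   Hana   share              573
filter rows where action in ['click', 'logout']:
   duration    n user  action  n_plus_duration
5       104  270  Max   click              374
0       105  119  Max  logout              224
So iloc[0]['n_plus_duration'] = 374.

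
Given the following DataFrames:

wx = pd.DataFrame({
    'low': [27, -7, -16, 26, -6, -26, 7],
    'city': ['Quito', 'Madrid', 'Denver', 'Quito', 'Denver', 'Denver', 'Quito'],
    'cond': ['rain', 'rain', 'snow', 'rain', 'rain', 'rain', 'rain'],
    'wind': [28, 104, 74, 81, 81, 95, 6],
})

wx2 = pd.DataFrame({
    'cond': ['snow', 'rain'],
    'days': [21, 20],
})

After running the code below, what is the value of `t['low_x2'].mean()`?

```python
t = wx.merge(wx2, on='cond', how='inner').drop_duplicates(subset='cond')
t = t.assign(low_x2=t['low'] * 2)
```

merge on 'cond' (how='inner') → 7 rows:
   low    city  cond  wind  days
0   27   Quito  rain    28    20
1   -7  Madrid  rain   104    20
2  -16  Denver  snow    74    21
3   26   Quito  rain    81    20
4   -6  Denver  rain    81    20
5  -26  Denver  rain    95    20
6    7   Quito  rain     6    20
drop duplicate cond (keep=first):
   low    city  cond  wind  days
0   27   Quito  rain    28    20
2  -16  Denver  snow    74    21
add column low_x2 = t['low'] * 2:
   low    city  cond  wind  days  low_x2
0   27   Quito  rain    28    20      54
2  -16  Denver  snow    74    21     -32
Reading off the mean of column 'low_x2', we get 11.0.

11.0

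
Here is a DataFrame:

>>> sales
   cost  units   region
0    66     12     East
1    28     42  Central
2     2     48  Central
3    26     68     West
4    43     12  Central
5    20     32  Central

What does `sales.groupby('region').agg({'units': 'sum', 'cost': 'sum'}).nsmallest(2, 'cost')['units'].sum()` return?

80

group by region: sum(units), sum(cost):
         units  cost
region              
Central    134    93
East        12    66
West        68    26
take 2 rows with smallest cost:
        units  cost
region             
West       68    26
East       12    66
Taking the sum of column 'units' gives 80.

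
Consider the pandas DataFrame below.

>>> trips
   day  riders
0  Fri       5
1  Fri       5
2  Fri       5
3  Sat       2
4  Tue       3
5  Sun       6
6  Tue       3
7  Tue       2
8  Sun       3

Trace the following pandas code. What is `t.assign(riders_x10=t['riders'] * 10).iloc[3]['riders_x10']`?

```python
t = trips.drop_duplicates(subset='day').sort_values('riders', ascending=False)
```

drop duplicate day (keep=first):
   day  riders
0  Fri       5
3  Sat       2
4  Tue       3
5  Sun       6
sort by riders descending:
   day  riders
5  Sun       6
0  Fri       5
4  Tue       3
3  Sat       2
add column riders_x10 = t['riders'] * 10:
   day  riders  riders_x10
5  Sun       6          60
0  Fri       5          50
4  Tue       3          30
3  Sat       2          20
Taking the value at position 3, column 'riders_x10' gives 20.

20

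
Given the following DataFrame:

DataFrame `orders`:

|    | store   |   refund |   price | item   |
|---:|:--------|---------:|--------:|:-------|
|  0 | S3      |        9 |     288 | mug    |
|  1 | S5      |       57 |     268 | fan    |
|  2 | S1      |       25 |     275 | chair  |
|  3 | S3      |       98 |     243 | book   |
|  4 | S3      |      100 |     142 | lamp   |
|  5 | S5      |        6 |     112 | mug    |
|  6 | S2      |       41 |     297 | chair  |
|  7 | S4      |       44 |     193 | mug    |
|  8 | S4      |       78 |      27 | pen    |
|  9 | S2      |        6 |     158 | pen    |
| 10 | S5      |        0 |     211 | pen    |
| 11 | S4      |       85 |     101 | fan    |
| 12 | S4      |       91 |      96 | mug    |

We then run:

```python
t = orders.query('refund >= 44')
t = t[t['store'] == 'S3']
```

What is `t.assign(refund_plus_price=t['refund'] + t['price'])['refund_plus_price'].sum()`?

filter rows where refund >= 44:
   store  refund  price  item
1     S5      57    268   fan
3     S3      98    243  book
4     S3     100    142  lamp
7     S4      44    193   mug
8     S4      78     27   pen
11    S4      85    101   fan
12    S4      91     96   mug
filter rows where store == 'S3':
  store  refund  price  item
3    S3      98    243  book
4    S3     100    142  lamp
add column refund_plus_price = t['refund'] + t['price']:
  store  refund  price  item  refund_plus_price
3    S3      98    243  book                341
4    S3     100    142  lamp                242

583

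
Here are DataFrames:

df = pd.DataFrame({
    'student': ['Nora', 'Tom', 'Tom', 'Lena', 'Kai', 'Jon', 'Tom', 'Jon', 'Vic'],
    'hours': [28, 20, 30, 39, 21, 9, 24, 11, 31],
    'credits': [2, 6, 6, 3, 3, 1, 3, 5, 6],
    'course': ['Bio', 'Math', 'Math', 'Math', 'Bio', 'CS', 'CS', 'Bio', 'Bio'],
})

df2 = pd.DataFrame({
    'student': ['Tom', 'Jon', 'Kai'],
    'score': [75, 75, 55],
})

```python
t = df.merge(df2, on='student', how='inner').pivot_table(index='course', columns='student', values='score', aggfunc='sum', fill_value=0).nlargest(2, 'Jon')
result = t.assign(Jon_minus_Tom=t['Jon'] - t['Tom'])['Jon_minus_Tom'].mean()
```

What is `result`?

merge on 'student' (how='inner') → 6 rows:
  student  hours  credits course  score
0     Tom     20        6   Math     75
1     Tom     30        6   Math     75
2     Kai     21        3    Bio     55
3     Jon      9        1     CS     75
4     Tom     24        3     CS     75
5     Jon     11        5    Bio     75
pivot: rows=course, cols=student, sum(score):
student  Jon  Kai  Tom
course                
Bio       75   55    0
CS        75    0   75
Math       0    0  150
take 2 rows with largest Jon:
student  Jon  Kai  Tom
course                
Bio       75   55    0
CS        75    0   75
add column Jon_minus_Tom = t['Jon'] - t['Tom']:
student  Jon  Kai  Tom  Jon_minus_Tom
course                               
Bio       75   55    0             75
CS        75    0   75              0
The mean of column 'Jon_minus_Tom' is 37.5.

37.5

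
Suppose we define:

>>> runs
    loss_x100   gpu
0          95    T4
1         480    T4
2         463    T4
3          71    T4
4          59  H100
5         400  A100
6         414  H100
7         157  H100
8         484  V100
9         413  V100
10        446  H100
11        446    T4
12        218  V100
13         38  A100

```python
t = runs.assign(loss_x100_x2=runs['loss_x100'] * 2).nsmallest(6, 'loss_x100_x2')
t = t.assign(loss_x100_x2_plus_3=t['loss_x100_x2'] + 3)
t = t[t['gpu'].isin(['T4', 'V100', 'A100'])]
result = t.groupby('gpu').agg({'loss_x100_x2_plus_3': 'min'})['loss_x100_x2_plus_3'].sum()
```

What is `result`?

add column loss_x100_x2 = runs['loss_x100'] * 2:
    loss_x100   gpu  loss_x100_x2
0          95    T4           190
1         480    T4           960
2         463    T4           926
3          71    T4           142
4          59  H100           118
5         400  A100           800
6         414  H100           828
7         157  H100           314
8         484  V100           968
9         413  V100           826
10        446  H100           892
11        446    T4           892
12        218  V100           436
13         38  A100            76
take 6 rows with smallest loss_x100_x2:
    loss_x100   gpu  loss_x100_x2
13         38  A100            76
4          59  H100           118
3          71    T4           142
0          95    T4           190
7         157  H100           314
12        218  V100           436
add column loss_x100_x2_plus_3 = t['loss_x100_x2'] + 3:
    loss_x100   gpu  loss_x100_x2  loss_x100_x2_plus_3
13         38  A100            76                   79
4          59  H100           118                  121
3          71    T4           142                  145
0          95    T4           190                  193
7         157  H100           314                  317
12        218  V100           436                  439
filter rows where gpu in ['T4', 'V100', 'A100']:
    loss_x100   gpu  loss_x100_x2  loss_x100_x2_plus_3
13         38  A100            76                   79
3          71    T4           142                  145
0          95    T4           190                  193
12        218  V100           436                  439
group by gpu, min of loss_x100_x2_plus_3:
      loss_x100_x2_plus_3
gpu                      
A100                   79
T4                    145
V100                  439
Finally, sum of column 'loss_x100_x2_plus_3' = 663.

663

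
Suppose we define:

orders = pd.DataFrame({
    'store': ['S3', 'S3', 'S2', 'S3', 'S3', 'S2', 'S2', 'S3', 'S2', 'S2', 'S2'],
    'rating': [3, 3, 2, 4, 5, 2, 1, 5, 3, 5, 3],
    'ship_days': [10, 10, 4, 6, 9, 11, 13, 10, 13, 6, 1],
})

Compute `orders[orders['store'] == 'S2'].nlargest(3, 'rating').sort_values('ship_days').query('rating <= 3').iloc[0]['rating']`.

filter rows where store == 'S2':
   store  rating  ship_days
2     S2       2          4
5     S2       2         11
6     S2       1         13
8     S2       3         13
9     S2       5          6
10    S2       3          1
take 3 rows with largest rating:
   store  rating  ship_days
9     S2       5          6
8     S2       3         13
10    S2       3          1
sort by ship_days:
   store  rating  ship_days
10    S2       3          1
9     S2       5          6
8     S2       3         13
filter rows where rating <= 3:
   store  rating  ship_days
10    S2       3          1
8     S2       3         13
Then the value at position 0, column 'rating': 3

3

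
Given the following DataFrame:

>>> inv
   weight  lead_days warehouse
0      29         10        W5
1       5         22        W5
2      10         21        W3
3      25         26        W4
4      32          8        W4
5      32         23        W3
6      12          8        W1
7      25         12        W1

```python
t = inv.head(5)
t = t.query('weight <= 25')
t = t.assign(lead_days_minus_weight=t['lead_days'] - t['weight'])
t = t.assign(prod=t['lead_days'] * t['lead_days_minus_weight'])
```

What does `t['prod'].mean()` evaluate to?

210.333333333

take first 5 rows:
   weight  lead_days warehouse
0      29         10        W5
1       5         22        W5
2      10         21        W3
3      25         26        W4
4      32          8        W4
filter rows where weight <= 25:
   weight  lead_days warehouse
1       5         22        W5
2      10         21        W3
3      25         26        W4
add column lead_days_minus_weight = t['lead_days'] - t['weight']:
   weight  lead_days warehouse  lead_days_minus_weight
1       5         22        W5                      17
2      10         21        W3                      11
3      25         26        W4                       1
add column prod = t['lead_days'] * t['lead_days_minus_weight']:
   weight  lead_days warehouse  lead_days_minus_weight  prod
1       5         22        W5                      17   374
2      10         21        W3                      11   231
3      25         26        W4                       1    26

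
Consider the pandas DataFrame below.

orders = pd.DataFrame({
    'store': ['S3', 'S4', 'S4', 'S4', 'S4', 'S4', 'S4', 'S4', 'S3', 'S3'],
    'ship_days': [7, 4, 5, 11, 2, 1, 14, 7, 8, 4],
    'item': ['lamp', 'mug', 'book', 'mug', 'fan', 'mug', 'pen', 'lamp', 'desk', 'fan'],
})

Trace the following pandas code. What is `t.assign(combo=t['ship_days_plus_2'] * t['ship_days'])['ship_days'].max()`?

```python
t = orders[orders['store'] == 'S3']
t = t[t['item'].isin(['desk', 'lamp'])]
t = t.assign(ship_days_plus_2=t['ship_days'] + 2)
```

filter rows where store == 'S3':
  store  ship_days  item
0    S3          7  lamp
8    S3          8  desk
9    S3          4   fan
filter rows where item in ['desk', 'lamp']:
  store  ship_days  item
0    S3          7  lamp
8    S3          8  desk
add column ship_days_plus_2 = t['ship_days'] + 2:
  store  ship_days  item  ship_days_plus_2
0    S3          7  lamp                 9
8    S3          8  desk                10
add column combo = t['ship_days_plus_2'] * t['ship_days']:
  store  ship_days  item  ship_days_plus_2  combo
0    S3          7  lamp                 9     63
8    S3          8  desk                10     80
Finally, max of column 'ship_days' = 8.

8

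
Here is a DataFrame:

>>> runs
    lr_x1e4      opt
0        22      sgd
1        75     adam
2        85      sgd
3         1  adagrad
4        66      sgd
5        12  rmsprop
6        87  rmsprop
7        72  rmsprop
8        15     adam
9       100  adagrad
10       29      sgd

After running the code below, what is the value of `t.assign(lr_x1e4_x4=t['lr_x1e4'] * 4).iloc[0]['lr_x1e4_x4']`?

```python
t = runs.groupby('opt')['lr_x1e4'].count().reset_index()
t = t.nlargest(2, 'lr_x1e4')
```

group by opt, count of lr_x1e4:
opt
adagrad    2
adam       2
rmsprop    3
sgd        4
Name: lr_x1e4, dtype: int64
reset_index():
       opt  lr_x1e4
0  adagrad        2
1     adam        2
2  rmsprop        3
3      sgd        4
take 2 rows with largest lr_x1e4:
       opt  lr_x1e4
3      sgd        4
2  rmsprop        3
add column lr_x1e4_x4 = t['lr_x1e4'] * 4:
       opt  lr_x1e4  lr_x1e4_x4
3      sgd        4          16
2  rmsprop        3          12
Then the value at position 0, column 'lr_x1e4_x4': 16

16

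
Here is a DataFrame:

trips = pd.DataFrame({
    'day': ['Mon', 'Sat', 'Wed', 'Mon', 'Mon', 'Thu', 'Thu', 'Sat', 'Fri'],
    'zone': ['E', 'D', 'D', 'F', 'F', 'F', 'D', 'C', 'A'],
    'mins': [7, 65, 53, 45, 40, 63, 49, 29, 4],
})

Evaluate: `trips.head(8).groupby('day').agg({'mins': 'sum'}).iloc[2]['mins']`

112

take first 8 rows:
   day zone  mins
0  Mon    E     7
1  Sat    D    65
2  Wed    D    53
3  Mon    F    45
4  Mon    F    40
5  Thu    F    63
6  Thu    D    49
7  Sat    C    29
group by day, sum of mins:
     mins
day      
Mon    92
Sat    94
Thu   112
Wed    53
value at position 2, column 'mins' → 112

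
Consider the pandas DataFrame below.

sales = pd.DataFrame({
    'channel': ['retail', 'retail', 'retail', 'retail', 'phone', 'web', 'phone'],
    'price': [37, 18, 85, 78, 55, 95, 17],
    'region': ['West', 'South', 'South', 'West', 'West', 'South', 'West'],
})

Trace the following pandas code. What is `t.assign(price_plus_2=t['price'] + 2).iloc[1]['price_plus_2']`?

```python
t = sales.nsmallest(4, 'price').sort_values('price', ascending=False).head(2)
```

take 4 rows with smallest price:
  channel  price region
6   phone     17   West
1  retail     18  South
0  retail     37   West
4   phone     55   West
sort by price descending:
  channel  price region
4   phone     55   West
0  retail     37   West
1  retail     18  South
6   phone     17   West
take first 2 rows:
  channel  price region
4   phone     55   West
0  retail     37   West
add column price_plus_2 = t['price'] + 2:
  channel  price region  price_plus_2
4   phone     55   West            57
0  retail     37   West            39
Hence 39.

39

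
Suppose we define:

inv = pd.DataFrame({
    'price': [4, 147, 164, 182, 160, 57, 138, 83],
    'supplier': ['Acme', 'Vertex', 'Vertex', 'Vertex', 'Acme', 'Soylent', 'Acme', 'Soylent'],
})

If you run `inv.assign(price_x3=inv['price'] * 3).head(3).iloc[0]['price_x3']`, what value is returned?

12

add column price_x3 = inv['price'] * 3:
   price supplier  price_x3
0      4     Acme        12
1    147   Vertex       441
2    164   Vertex       492
3    182   Vertex       546
4    160     Acme       480
5     57  Soylent       171
6    138     Acme       414
7     83  Soylent       249
take first 3 rows:
   price supplier  price_x3
0      4     Acme        12
1    147   Vertex       441
2    164   Vertex       492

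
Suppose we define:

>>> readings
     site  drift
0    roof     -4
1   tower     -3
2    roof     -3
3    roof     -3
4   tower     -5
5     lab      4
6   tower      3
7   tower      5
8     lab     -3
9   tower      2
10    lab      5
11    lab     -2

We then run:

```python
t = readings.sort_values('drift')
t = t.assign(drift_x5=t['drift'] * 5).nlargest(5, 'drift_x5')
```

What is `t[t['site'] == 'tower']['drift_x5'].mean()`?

16.6666666667

sort by drift:
     site  drift
4   tower     -5
0    roof     -4
1   tower     -3
2    roof     -3
3    roof     -3
8     lab     -3
11    lab     -2
9   tower      2
6   tower      3
5     lab      4
7   tower      5
10    lab      5
add column drift_x5 = t['drift'] * 5:
     site  drift  drift_x5
4   tower     -5       -25
0    roof     -4       -20
1   tower     -3       -15
2    roof     -3       -15
3    roof     -3       -15
8     lab     -3       -15
11    lab     -2       -10
9   tower      2        10
6   tower      3        15
5     lab      4        20
7   tower      5        25
10    lab      5        25
take 5 rows with largest drift_x5:
     site  drift  drift_x5
7   tower      5        25
10    lab      5        25
5     lab      4        20
6   tower      3        15
9   tower      2        10
filter rows where site == 'tower':
    site  drift  drift_x5
7  tower      5        25
6  tower      3        15
9  tower      2        10
Hence 16.6666666667.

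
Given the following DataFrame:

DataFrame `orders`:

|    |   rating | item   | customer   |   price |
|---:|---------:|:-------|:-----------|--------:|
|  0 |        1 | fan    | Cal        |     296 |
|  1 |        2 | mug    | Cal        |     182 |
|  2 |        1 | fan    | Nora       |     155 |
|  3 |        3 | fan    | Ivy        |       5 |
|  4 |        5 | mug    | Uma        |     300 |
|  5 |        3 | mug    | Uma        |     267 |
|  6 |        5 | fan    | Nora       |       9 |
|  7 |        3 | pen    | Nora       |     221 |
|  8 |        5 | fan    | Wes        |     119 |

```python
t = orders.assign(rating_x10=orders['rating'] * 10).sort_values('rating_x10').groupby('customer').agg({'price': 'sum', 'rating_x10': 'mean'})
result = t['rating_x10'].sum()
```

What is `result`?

165.0

add column rating_x10 = orders['rating'] * 10:
   rating item customer  price  rating_x10
0       1  fan      Cal    296          10
1       2  mug      Cal    182          20
2       1  fan     Nora    155          10
3       3  fan      Ivy      5          30
4       5  mug      Uma    300          50
5       3  mug      Uma    267          30
6       5  fan     Nora      9          50
7       3  pen     Nora    221          30
8       5  fan      Wes    119          50
sort by rating_x10:
   rating item customer  price  rating_x10
0       1  fan      Cal    296          10
2       1  fan     Nora    155          10
1       2  mug      Cal    182          20
3       3  fan      Ivy      5          30
5       3  mug      Uma    267          30
7       3  pen     Nora    221          30
4       5  mug      Uma    300          50
6       5  fan     Nora      9          50
8       5  fan      Wes    119          50
group by customer: sum(price), mean(rating_x10):
          price  rating_x10
customer                   
Cal         478        15.0
Ivy           5        30.0
Nora        385        30.0
Uma         567        40.0
Wes         119        50.0
So sum() = 165.0.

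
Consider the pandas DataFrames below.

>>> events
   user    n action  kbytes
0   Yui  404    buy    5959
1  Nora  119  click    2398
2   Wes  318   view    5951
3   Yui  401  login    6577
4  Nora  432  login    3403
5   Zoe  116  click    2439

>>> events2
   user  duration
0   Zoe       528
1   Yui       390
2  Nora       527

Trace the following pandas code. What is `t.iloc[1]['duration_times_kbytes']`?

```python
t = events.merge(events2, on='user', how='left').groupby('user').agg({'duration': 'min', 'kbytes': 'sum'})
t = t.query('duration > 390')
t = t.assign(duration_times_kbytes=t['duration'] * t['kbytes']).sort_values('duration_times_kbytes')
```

3057127.0

merge on 'user' (how='left') → 6 rows:
   user    n action  kbytes  duration
0   Yui  404    buy    5959     390.0
1  Nora  119  click    2398     527.0
2   Wes  318   view    5951       NaN
3   Yui  401  login    6577     390.0
4  Nora  432  login    3403     527.0
5   Zoe  116  click    2439     528.0
group by user: min(duration), sum(kbytes):
      duration  kbytes
user                  
Nora     527.0    5801
Wes        NaN    5951
Yui      390.0   12536
Zoe      528.0    2439
filter rows where duration > 390:
      duration  kbytes
user                  
Nora     527.0    5801
Zoe      528.0    2439
add column duration_times_kbytes = t['duration'] * t['kbytes']:
      duration  kbytes  duration_times_kbytes
user                                         
Nora     527.0    5801              3057127.0
Zoe      528.0    2439              1287792.0
sort by duration_times_kbytes:
      duration  kbytes  duration_times_kbytes
user                                         
Zoe      528.0    2439              1287792.0
Nora     527.0    5801              3057127.0
Hence 3057127.0.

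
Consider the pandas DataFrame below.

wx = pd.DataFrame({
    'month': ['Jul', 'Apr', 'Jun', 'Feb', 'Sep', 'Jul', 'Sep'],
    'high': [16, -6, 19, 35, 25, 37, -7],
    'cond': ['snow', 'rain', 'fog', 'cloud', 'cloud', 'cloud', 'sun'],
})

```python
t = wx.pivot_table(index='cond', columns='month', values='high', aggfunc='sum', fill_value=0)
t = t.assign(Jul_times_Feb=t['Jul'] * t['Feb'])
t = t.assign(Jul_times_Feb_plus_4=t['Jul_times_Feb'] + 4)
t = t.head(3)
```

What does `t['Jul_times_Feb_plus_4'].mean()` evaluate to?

435.666666667

pivot: rows=cond, cols=month, sum(high):
month  Apr  Feb  Jul  Jun  Sep
cond                          
cloud    0   35   37    0   25
fog      0    0    0   19    0
rain    -6    0    0    0    0
snow     0    0   16    0    0
sun      0    0    0    0   -7
add column Jul_times_Feb = t['Jul'] * t['Feb']:
month  Apr  Feb  Jul  Jun  Sep  Jul_times_Feb
cond                                         
cloud    0   35   37    0   25           1295
fog      0    0    0   19    0              0
rain    -6    0    0    0    0              0
snow     0    0   16    0    0              0
sun      0    0    0    0   -7              0
add column Jul_times_Feb_plus_4 = t['Jul_times_Feb'] + 4:
month  Apr  Feb  Jul  Jun  Sep  Jul_times_Feb  Jul_times_Feb_plus_4
cond                                                               
cloud    0   35   37    0   25           1295                  1299
fog      0    0    0   19    0              0                     4
rain    -6    0    0    0    0              0                     4
snow     0    0   16    0    0              0                     4
sun      0    0    0    0   -7              0                     4
take first 3 rows:
month  Apr  Feb  Jul  Jun  Sep  Jul_times_Feb  Jul_times_Feb_plus_4
cond                                                               
cloud    0   35   37    0   25           1295                  1299
fog      0    0    0   19    0              0                     4
rain    -6    0    0    0    0              0                     4
Reading off the mean of column 'Jul_times_Feb_plus_4', we get 435.666666667.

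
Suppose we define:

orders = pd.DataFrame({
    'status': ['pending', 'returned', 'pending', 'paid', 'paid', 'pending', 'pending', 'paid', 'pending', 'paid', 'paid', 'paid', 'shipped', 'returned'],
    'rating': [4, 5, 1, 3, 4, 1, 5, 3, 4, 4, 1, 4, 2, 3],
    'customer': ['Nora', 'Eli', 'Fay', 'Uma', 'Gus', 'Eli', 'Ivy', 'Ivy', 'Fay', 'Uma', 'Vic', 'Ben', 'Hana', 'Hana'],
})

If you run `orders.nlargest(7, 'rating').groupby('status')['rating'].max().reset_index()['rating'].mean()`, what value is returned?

take 7 rows with largest rating:
      status  rating customer
1   returned       5      Eli
6    pending       5      Ivy
0    pending       4     Nora
4       paid       4      Gus
8    pending       4      Fay
9       paid       4      Uma
11      paid       4      Ben
group by status, max of rating:
status
paid        4
pending     5
returned    5
Name: rating, dtype: int64
reset_index():
     status  rating
0      paid       4
1   pending       5
2  returned       5
So mean() = 4.66666666667.

4.66666666667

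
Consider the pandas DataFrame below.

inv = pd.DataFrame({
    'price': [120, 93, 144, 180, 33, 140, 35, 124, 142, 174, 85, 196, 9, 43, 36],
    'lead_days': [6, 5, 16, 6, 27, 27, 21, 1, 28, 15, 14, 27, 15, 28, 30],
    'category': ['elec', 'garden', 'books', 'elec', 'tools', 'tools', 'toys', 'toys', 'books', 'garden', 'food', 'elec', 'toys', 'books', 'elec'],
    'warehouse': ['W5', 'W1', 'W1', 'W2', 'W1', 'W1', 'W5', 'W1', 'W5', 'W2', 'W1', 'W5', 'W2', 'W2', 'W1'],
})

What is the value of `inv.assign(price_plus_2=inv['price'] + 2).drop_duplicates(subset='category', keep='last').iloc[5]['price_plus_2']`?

38

add column price_plus_2 = inv['price'] + 2:
    price  lead_days category warehouse  price_plus_2
0     120          6     elec        W5           122
1      93          5   garden        W1            95
2     144         16    books        W1           146
3     180          6     elec        W2           182
4      33         27    tools        W1            35
5     140         27    tools        W1           142
6      35         21     toys        W5            37
7     124          1     toys        W1           126
8     142         28    books        W5           144
9     174         15   garden        W2           176
10     85         14     food        W1            87
11    196         27     elec        W5           198
12      9         15     toys        W2            11
13     43         28    books        W2            45
14     36         30     elec        W1            38
drop duplicate category (keep=last):
    price  lead_days category warehouse  price_plus_2
5     140         27    tools        W1           142
9     174         15   garden        W2           176
10     85         14     food        W1            87
12      9         15     toys        W2            11
13     43         28    books        W2            45
14     36         30     elec        W1            38
Taking the value at position 5, column 'price_plus_2' gives 38.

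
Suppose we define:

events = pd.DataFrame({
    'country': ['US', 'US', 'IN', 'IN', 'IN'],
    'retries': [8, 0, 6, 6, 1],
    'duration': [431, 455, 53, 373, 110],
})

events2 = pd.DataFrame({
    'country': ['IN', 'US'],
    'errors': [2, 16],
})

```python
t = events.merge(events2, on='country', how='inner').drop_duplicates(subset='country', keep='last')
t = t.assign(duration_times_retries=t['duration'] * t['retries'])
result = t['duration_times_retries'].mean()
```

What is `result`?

55.0

merge on 'country' (how='inner') → 5 rows:
  country  retries  duration  errors
0      US        8       431      16
1      US        0       455      16
2      IN        6        53       2
3      IN        6       373       2
4      IN        1       110       2
drop duplicate country (keep=last):
  country  retries  duration  errors
1      US        0       455      16
4      IN        1       110       2
add column duration_times_retries = t['duration'] * t['retries']:
  country  retries  duration  errors  duration_times_retries
1      US        0       455      16                       0
4      IN        1       110       2                     110
Finally, mean of column 'duration_times_retries' = 55.0.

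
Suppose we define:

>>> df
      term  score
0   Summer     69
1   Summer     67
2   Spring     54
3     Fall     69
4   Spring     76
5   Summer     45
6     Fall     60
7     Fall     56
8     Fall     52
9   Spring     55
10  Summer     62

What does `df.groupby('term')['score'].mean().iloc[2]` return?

group by term, mean of score:
term
Fall      59.250000
Spring    61.666667
Summer    60.750000
Name: score, dtype: float64
Then the value at position 2: 60.75

60.75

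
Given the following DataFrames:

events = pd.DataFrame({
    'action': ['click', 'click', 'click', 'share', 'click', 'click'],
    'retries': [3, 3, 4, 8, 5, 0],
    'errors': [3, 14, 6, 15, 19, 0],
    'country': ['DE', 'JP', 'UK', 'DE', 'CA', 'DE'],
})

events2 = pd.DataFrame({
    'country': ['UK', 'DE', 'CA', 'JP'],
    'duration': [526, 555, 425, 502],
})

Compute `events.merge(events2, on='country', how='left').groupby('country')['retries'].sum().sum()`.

23

merge on 'country' (how='left') → 6 rows:
  action  retries  errors country  duration
0  click        3       3      DE       555
1  click        3      14      JP       502
2  click        4       6      UK       526
3  share        8      15      DE       555
4  click        5      19      CA       425
5  click        0       0      DE       555
group by country, sum of retries:
country
CA     5
DE    11
JP     3
UK     4
Name: retries, dtype: int64
The sum of the resulting series is 23.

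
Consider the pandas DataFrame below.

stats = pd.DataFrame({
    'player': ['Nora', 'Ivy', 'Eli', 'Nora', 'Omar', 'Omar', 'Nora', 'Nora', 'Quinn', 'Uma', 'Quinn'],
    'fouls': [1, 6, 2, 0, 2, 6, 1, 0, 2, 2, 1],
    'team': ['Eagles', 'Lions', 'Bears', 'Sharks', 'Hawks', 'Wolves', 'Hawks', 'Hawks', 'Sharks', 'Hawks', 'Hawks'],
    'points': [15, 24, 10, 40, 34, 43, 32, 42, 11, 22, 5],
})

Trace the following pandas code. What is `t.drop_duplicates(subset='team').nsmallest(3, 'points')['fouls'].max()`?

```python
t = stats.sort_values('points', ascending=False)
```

sort by points descending:
   player  fouls    team  points
5    Omar      6  Wolves      43
7    Nora      0   Hawks      42
3    Nora      0  Sharks      40
4    Omar      2   Hawks      34
6    Nora      1   Hawks      32
1     Ivy      6   Lions      24
9     Uma      2   Hawks      22
0    Nora      1  Eagles      15
8   Quinn      2  Sharks      11
2     Eli      2   Bears      10
10  Quinn      1   Hawks       5
drop duplicate team (keep=first):
  player  fouls    team  points
5   Omar      6  Wolves      43
7   Nora      0   Hawks      42
3   Nora      0  Sharks      40
1    Ivy      6   Lions      24
0   Nora      1  Eagles      15
2    Eli      2   Bears      10
take 3 rows with smallest points:
  player  fouls    team  points
2    Eli      2   Bears      10
0   Nora      1  Eagles      15
1    Ivy      6   Lions      24
So max() = 6.

6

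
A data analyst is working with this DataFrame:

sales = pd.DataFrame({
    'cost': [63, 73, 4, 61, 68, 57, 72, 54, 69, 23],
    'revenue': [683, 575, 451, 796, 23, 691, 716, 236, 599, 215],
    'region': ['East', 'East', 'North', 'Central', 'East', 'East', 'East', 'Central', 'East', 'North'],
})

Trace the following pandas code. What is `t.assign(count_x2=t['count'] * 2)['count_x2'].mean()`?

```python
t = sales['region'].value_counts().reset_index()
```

6.66666666667

value_counts of region:
region
East       6
North      2
Central    2
Name: count, dtype: int64
reset_index():
    region  count
0     East      6
1    North      2
2  Central      2
add column count_x2 = t['count'] * 2:
    region  count  count_x2
0     East      6        12
1    North      2         4
2  Central      2         4
Reading off the mean of column 'count_x2', we get 6.66666666667.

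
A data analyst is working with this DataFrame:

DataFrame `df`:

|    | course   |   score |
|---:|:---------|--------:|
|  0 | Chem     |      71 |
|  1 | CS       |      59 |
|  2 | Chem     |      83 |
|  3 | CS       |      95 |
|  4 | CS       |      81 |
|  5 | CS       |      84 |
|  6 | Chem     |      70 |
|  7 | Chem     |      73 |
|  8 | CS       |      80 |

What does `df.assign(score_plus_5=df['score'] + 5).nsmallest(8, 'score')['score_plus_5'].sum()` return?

641

add column score_plus_5 = df['score'] + 5:
  course  score  score_plus_5
0   Chem     71            76
1     CS     59            64
2   Chem     83            88
3     CS     95           100
4     CS     81            86
5     CS     84            89
6   Chem     70            75
7   Chem     73            78
8     CS     80            85
take 8 rows with smallest score:
  course  score  score_plus_5
1     CS     59            64
6   Chem     70            75
0   Chem     71            76
7   Chem     73            78
8     CS     80            85
4     CS     81            86
2   Chem     83            88
5     CS     84            89
So sum() = 641.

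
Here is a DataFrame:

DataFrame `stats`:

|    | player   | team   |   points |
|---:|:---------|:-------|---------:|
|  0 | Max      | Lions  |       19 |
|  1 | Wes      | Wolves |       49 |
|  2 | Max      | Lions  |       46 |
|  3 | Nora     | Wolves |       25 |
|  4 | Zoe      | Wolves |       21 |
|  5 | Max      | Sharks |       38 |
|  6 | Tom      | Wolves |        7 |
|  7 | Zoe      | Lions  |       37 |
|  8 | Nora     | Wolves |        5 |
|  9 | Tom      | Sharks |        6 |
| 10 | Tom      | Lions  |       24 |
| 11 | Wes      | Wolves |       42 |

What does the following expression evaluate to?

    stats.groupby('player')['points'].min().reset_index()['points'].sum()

group by player, min of points:
player
Max     19
Nora     5
Tom      6
Wes     42
Zoe     21
Name: points, dtype: int64
reset_index():
  player  points
0    Max      19
1   Nora       5
2    Tom       6
3    Wes      42
4    Zoe      21

93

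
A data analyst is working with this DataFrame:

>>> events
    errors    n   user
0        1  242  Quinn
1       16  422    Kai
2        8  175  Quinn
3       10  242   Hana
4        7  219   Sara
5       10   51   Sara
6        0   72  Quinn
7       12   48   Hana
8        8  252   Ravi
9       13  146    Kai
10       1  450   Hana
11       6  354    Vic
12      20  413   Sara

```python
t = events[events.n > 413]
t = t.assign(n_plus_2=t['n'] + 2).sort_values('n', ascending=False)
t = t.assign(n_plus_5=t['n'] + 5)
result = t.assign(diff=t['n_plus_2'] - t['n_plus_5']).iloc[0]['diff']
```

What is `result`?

filter rows where n > 413:
    errors    n  user
1       16  422   Kai
10       1  450  Hana
add column n_plus_2 = t['n'] + 2:
    errors    n  user  n_plus_2
1       16  422   Kai       424
10       1  450  Hana       452
sort by n descending:
    errors    n  user  n_plus_2
10       1  450  Hana       452
1       16  422   Kai       424
add column n_plus_5 = t['n'] + 5:
    errors    n  user  n_plus_2  n_plus_5
10       1  450  Hana       452       455
1       16  422   Kai       424       427
add column diff = t['n_plus_2'] - t['n_plus_5']:
    errors    n  user  n_plus_2  n_plus_5  diff
10       1  450  Hana       452       455    -3
1       16  422   Kai       424       427    -3
Hence -3.

-3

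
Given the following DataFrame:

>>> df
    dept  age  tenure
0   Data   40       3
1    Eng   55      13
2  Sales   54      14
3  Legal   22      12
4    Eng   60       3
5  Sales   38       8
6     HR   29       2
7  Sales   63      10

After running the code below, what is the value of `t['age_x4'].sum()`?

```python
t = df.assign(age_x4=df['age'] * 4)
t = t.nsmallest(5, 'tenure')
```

920

add column age_x4 = df['age'] * 4:
    dept  age  tenure  age_x4
0   Data   40       3     160
1    Eng   55      13     220
2  Sales   54      14     216
3  Legal   22      12      88
4    Eng   60       3     240
5  Sales   38       8     152
6     HR   29       2     116
7  Sales   63      10     252
take 5 rows with smallest tenure:
    dept  age  tenure  age_x4
6     HR   29       2     116
0   Data   40       3     160
4    Eng   60       3     240
5  Sales   38       8     152
7  Sales   63      10     252
Taking the sum of column 'age_x4' gives 920.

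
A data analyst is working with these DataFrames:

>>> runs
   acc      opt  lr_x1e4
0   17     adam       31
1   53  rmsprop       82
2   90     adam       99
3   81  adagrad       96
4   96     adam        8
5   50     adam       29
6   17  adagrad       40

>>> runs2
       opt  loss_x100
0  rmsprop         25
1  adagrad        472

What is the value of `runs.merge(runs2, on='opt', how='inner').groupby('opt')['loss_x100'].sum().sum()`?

merge on 'opt' (how='inner') → 3 rows:
   acc      opt  lr_x1e4  loss_x100
0   53  rmsprop       82         25
1   81  adagrad       96        472
2   17  adagrad       40        472
group by opt, sum of loss_x100:
opt
adagrad    944
rmsprop     25
Name: loss_x100, dtype: int64

969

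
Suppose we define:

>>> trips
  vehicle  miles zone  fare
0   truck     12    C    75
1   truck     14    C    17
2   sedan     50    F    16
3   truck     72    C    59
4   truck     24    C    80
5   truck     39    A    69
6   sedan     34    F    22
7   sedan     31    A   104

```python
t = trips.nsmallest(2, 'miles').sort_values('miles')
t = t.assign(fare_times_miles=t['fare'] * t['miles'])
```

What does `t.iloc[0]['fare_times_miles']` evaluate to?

take 2 rows with smallest miles:
  vehicle  miles zone  fare
0   truck     12    C    75
1   truck     14    C    17
sort by miles:
  vehicle  miles zone  fare
0   truck     12    C    75
1   truck     14    C    17
add column fare_times_miles = t['fare'] * t['miles']:
  vehicle  miles zone  fare  fare_times_miles
0   truck     12    C    75               900
1   truck     14    C    17               238
So iloc[0]['fare_times_miles'] = 900.

900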